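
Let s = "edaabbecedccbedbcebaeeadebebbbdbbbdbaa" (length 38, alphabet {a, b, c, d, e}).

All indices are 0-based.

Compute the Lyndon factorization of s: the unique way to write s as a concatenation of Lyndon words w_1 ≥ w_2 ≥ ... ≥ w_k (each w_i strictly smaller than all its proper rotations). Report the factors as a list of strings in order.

["e", "d", "aabbecedccbedbcebaeeadebebbbdbbbdb", "a", "a"]

emit factor 1: 'e' (i=0, period=1)
emit factor 2: 'd' (i=1, period=1)
emit factor 3: 'aabbecedccbedbcebaeeadebebbbdbbbdb' (i=2, period=34)
emit factor 4: 'a' (i=36, period=1)
emit factor 5: 'a' (i=37, period=1)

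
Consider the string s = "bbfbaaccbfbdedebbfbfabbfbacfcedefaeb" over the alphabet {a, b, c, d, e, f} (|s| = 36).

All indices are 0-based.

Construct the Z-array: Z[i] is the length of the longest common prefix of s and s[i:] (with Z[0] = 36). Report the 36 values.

[36, 1, 0, 1, 0, 0, 0, 0, 1, 0, 1, 0, 0, 0, 0, 4, 1, 0, 1, 0, 0, 5, 1, 0, 1, 0, 0, 0, 0, 0, 0, 0, 0, 0, 0, 1]

Z[0]=36
i=1: fresh scan; Z[1]=1 scan→box=[1,2)
i=2: fresh scan; Z[2]=0
i=3: fresh scan; Z[3]=1 scan→box=[3,4)
i=4: fresh scan; Z[4]=0
i=5: fresh scan; Z[5]=0
i=6: fresh scan; Z[6]=0
i=7: fresh scan; Z[7]=0
i=8: fresh scan; Z[8]=1 scan→box=[8,9)
i=9: fresh scan; Z[9]=0
i=10: fresh scan; Z[10]=1 scan→box=[10,11)
i=11: fresh scan; Z[11]=0
i=12: fresh scan; Z[12]=0
i=13: fresh scan; Z[13]=0
i=14: fresh scan; Z[14]=0
i=15: fresh scan; Z[15]=4 scan→box=[15,19)
i=16: min(r-i=3, Z[1]=1)=1; Z[16]=1
i=17: min(r-i=2, Z[2]=0)=0; Z[17]=0
i=18: min(r-i=1, Z[3]=1)=1; Z[18]=1
i=19: fresh scan; Z[19]=0
i=20: fresh scan; Z[20]=0
i=21: fresh scan; Z[21]=5 scan→box=[21,26)
i=22: min(r-i=4, Z[1]=1)=1; Z[22]=1
i=23: min(r-i=3, Z[2]=0)=0; Z[23]=0
i=24: min(r-i=2, Z[3]=1)=1; Z[24]=1
i=25: min(r-i=1, Z[4]=0)=0; Z[25]=0
i=26: fresh scan; Z[26]=0
i=27: fresh scan; Z[27]=0
i=28: fresh scan; Z[28]=0
i=29: fresh scan; Z[29]=0
i=30: fresh scan; Z[30]=0
i=31: fresh scan; Z[31]=0
i=32: fresh scan; Z[32]=0
i=33: fresh scan; Z[33]=0
i=34: fresh scan; Z[34]=0
i=35: fresh scan; Z[35]=1 scan→box=[35,36)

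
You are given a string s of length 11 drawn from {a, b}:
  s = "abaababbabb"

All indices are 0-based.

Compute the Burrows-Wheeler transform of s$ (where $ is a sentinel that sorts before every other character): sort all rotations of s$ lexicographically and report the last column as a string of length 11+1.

bb$abbbabaaa

rank  rotation      last
    0  $abaababbabb  b
    1  aababbabb$ab  b
    2  abaababbabb$  $
    3  ababbabb$aba  a
    4  abb$abaababb  b
    5  abbabb$abaab  b
    6  b$abaababbab  b
    7  baababbabb$a  a
    8  babb$abaabab  b
    9  babbabb$abaa  a
   10  bb$abaababba  a
   11  bbabb$abaaba  a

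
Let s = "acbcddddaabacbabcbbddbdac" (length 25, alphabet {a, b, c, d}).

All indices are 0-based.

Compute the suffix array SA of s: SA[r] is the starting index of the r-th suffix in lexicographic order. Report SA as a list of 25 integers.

rank | idx | suffix
   0 |   8 | aabacbabcbbddbdac
   1 |   9 | abacbabcbbddbdac
   2 |  14 | abcbbddbdac
   3 |  23 | ac
   4 |  11 | acbabcbbddbdac
   5 |   0 | acbcddddaabacbabcbbddbdac
   6 |  13 | babcbbddbdac
   7 |  10 | bacbabcbbddbdac
   8 |  17 | bbddbdac
   9 |  15 | bcbbddbdac
  10 |   2 | bcddddaabacbabcbbddbdac
  11 |  21 | bdac
  12 |  18 | bddbdac
  13 |  24 | c
  14 |  12 | cbabcbbddbdac
  15 |  16 | cbbddbdac
  16 |   1 | cbcddddaabacbabcbbddbdac
  17 |   3 | cddddaabacbabcbbddbdac
  18 |   7 | daabacbabcbbddbdac
  19 |  22 | dac
  20 |  20 | dbdac
  21 |   6 | ddaabacbabcbbddbdac
  22 |  19 | ddbdac
  23 |   5 | dddaabacbabcbbddbdac
  24 |   4 | ddddaabacbabcbbddbdac

[8, 9, 14, 23, 11, 0, 13, 10, 17, 15, 2, 21, 18, 24, 12, 16, 1, 3, 7, 22, 20, 6, 19, 5, 4]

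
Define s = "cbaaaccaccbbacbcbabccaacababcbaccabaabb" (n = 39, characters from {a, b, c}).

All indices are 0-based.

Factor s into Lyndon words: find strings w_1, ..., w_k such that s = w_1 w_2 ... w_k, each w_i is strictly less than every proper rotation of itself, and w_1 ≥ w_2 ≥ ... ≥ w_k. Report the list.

["c", "b", "aaaccaccbbacbcbabccaacababcbaccabaabb"]

emit factor 1: 'c' (i=0, period=1)
emit factor 2: 'b' (i=1, period=1)
emit factor 3: 'aaaccaccbbacbcbabccaacababcbaccabaabb' (i=2, period=37)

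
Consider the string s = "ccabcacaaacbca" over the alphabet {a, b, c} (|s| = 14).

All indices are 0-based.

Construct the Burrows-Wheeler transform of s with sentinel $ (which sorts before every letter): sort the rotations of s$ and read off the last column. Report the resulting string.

accaccacabacba$

rank  rotation         last
    0  $ccabcacaaacbca  a
    1  a$ccabcacaaacbc  c
    2  aaacbca$ccabcac  c
    3  aacbca$ccabcaca  a
    4  abcacaaacbca$cc  c
    5  acaaacbca$ccabc  c
    6  acbca$ccabcacaa  a
    7  bca$ccabcacaaac  c
    8  bcacaaacbca$cca  a
    9  ca$ccabcacaaacb  b
   10  caaacbca$ccabca  a
   11  cabcacaaacbca$c  c
   12  cacaaacbca$ccab  b
   13  cbca$ccabcacaaa  a
   14  ccabcacaaacbca$  $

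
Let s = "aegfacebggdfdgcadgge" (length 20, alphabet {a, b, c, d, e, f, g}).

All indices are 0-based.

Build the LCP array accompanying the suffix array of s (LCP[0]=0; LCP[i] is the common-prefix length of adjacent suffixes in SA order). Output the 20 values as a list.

rank | idx | suffix
   0 |   4 | acebggdfdgcadgge
   1 |  15 | adgge
   2 |   0 | aegfacebggdfdgcadgge
   3 |   7 | bggdfdgcadgge
   4 |  14 | cadgge
   5 |   5 | cebggdfdgcadgge
   6 |  10 | dfdgcadgge
   7 |  12 | dgcadgge
   8 |  16 | dgge
   9 |  19 | e
  10 |   6 | ebggdfdgcadgge
  11 |   1 | egfacebggdfdgcadgge
  12 |   3 | facebggdfdgcadgge
  13 |  11 | fdgcadgge
  14 |  13 | gcadgge
  15 |   9 | gdfdgcadgge
  16 |  18 | ge
  17 |   2 | gfacebggdfdgcadgge
  18 |   8 | ggdfdgcadgge
  19 |  17 | gge

SA = [4, 15, 0, 7, 14, 5, 10, 12, 16, 19, 6, 1, 3, 11, 13, 9, 18, 2, 8, 17]
i: (SA[i-1],SA[i]) lcp shared
  1: (4,15) 1 'a'
  2: (15,0) 1 'a'
  3: (0,7) 0 ''
  4: (7,14) 0 ''
  5: (14,5) 1 'c'
  6: (5,10) 0 ''
  7: (10,12) 1 'd'
  8: (12,16) 2 'dg'
  9: (16,19) 0 ''
  10: (19,6) 1 'e'
  11: (6,1) 1 'e'
  12: (1,3) 0 ''
  13: (3,11) 1 'f'
  14: (11,13) 0 ''
  15: (13,9) 1 'g'
  16: (9,18) 1 'g'
  17: (18,2) 1 'g'
  18: (2,8) 1 'g'
  19: (8,17) 2 'gg'

[0, 1, 1, 0, 0, 1, 0, 1, 2, 0, 1, 1, 0, 1, 0, 1, 1, 1, 1, 2]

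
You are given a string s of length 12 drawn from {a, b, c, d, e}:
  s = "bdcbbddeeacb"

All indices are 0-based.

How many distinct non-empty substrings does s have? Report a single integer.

69

sorted suffixes:
  #0 SA[0]=9  'acb'
  #1 SA[1]=11  'b'
  #2 SA[2]=3  'bbddeeacb'
  #3 SA[3]=0  'bdcbbddeeacb'
  #4 SA[4]=4  'bddeeacb'
  #5 SA[5]=10  'cb'
  #6 SA[6]=2  'cbbddeeacb'
  #7 SA[7]=1  'dcbbddeeacb'
  #8 SA[8]=5  'ddeeacb'
  #9 SA[9]=6  'deeacb'
  #10 SA[10]=8  'eacb'
  #11 SA[11]=7  'eeacb'

SA = [9, 11, 3, 0, 4, 10, 2, 1, 5, 6, 8, 7]
i: (SA[i-1],SA[i]) lcp shared
  1: (9,11) 0 ''
  2: (11,3) 1 'b'
  3: (3,0) 1 'b'
  4: (0,4) 2 'bd'
  5: (4,10) 0 ''
  6: (10,2) 2 'cb'
  7: (2,1) 0 ''
  8: (1,5) 1 'd'
  9: (5,6) 1 'd'
  10: (6,8) 0 ''
  11: (8,7) 1 'e'

n(n+1)/2 = 12·13/2 = 78
Σ LCP = 0 + 0 + 1 + 1 + 2 + 0 + 2 + 0 + 1 + 1 + 0 + 1 = 9
distinct = 78 − 9 = 69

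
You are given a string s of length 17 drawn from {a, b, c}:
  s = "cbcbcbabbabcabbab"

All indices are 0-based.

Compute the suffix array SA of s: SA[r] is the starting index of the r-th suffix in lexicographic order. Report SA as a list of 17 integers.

[15, 12, 6, 9, 16, 14, 5, 8, 13, 7, 10, 3, 1, 11, 4, 2, 0]

rank | idx | suffix
   0 |  15 | ab
   1 |  12 | abbab
   2 |   6 | abbabcabbab
   3 |   9 | abcabbab
   4 |  16 | b
   5 |  14 | bab
   6 |   5 | babbabcabbab
   7 |   8 | babcabbab
   8 |  13 | bbab
   9 |   7 | bbabcabbab
  10 |  10 | bcabbab
  11 |   3 | bcbabbabcabbab
  12 |   1 | bcbcbabbabcabbab
  13 |  11 | cabbab
  14 |   4 | cbabbabcabbab
  15 |   2 | cbcbabbabcabbab
  16 |   0 | cbcbcbabbabcabbab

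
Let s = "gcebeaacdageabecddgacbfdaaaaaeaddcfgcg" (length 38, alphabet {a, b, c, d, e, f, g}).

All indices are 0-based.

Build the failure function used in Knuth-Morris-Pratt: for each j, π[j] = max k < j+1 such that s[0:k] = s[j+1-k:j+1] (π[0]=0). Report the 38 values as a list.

π[0] = 0
j=1 s[j]='c': π[1]=0 (border '')
j=2 s[j]='e': π[2]=0 (border '')
j=3 s[j]='b': π[3]=0 (border '')
j=4 s[j]='e': π[4]=0 (border '')
j=5 s[j]='a': π[5]=0 (border '')
j=6 s[j]='a': π[6]=0 (border '')
j=7 s[j]='c': π[7]=0 (border '')
j=8 s[j]='d': π[8]=0 (border '')
j=9 s[j]='a': π[9]=0 (border '')
j=10 s[j]='g': π[10]=1 (border 'g')
j=11 s[j]='e': k: 1→0; π[11]=0 (border '')
j=12 s[j]='a': π[12]=0 (border '')
j=13 s[j]='b': π[13]=0 (border '')
j=14 s[j]='e': π[14]=0 (border '')
j=15 s[j]='c': π[15]=0 (border '')
j=16 s[j]='d': π[16]=0 (border '')
j=17 s[j]='d': π[17]=0 (border '')
j=18 s[j]='g': π[18]=1 (border 'g')
j=19 s[j]='a': k: 1→0; π[19]=0 (border '')
j=20 s[j]='c': π[20]=0 (border '')
j=21 s[j]='b': π[21]=0 (border '')
j=22 s[j]='f': π[22]=0 (border '')
j=23 s[j]='d': π[23]=0 (border '')
j=24 s[j]='a': π[24]=0 (border '')
j=25 s[j]='a': π[25]=0 (border '')
j=26 s[j]='a': π[26]=0 (border '')
j=27 s[j]='a': π[27]=0 (border '')
j=28 s[j]='a': π[28]=0 (border '')
j=29 s[j]='e': π[29]=0 (border '')
j=30 s[j]='a': π[30]=0 (border '')
j=31 s[j]='d': π[31]=0 (border '')
j=32 s[j]='d': π[32]=0 (border '')
j=33 s[j]='c': π[33]=0 (border '')
j=34 s[j]='f': π[34]=0 (border '')
j=35 s[j]='g': π[35]=1 (border 'g')
j=36 s[j]='c': π[36]=2 (border 'gc')
j=37 s[j]='g': k: 2→0; π[37]=1 (border 'g')

[0, 0, 0, 0, 0, 0, 0, 0, 0, 0, 1, 0, 0, 0, 0, 0, 0, 0, 1, 0, 0, 0, 0, 0, 0, 0, 0, 0, 0, 0, 0, 0, 0, 0, 0, 1, 2, 1]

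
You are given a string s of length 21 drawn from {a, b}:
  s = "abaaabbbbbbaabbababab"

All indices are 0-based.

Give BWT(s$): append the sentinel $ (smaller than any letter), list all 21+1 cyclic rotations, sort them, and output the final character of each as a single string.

rank  rotation                last
    0  $abaaabbbbbbaabbababab  b
    1  aaabbbbbbaabbababab$ab  b
    2  aabbababab$abaaabbbbbb  b
    3  aabbbbbbaabbababab$aba  a
    4  ab$abaaabbbbbbaabbabab  b
    5  abaaabbbbbbaabbababab$  $
    6  abab$abaaabbbbbbaabbab  b
    7  ababab$abaaabbbbbbaabb  b
    8  abbababab$abaaabbbbbba  a
    9  abbbbbbaabbababab$abaa  a
   10  b$abaaabbbbbbaabbababa  a
   11  baaabbbbbbaabbababab$a  a
   12  baabbababab$abaaabbbbb  b
   13  bab$abaaabbbbbbaabbaba  a
   14  babab$abaaabbbbbbaabba  a
   15  bababab$abaaabbbbbbaab  b
   16  bbaabbababab$abaaabbbb  b
   17  bbababab$abaaabbbbbbaa  a
   18  bbbaabbababab$abaaabbb  b
   19  bbbbaabbababab$abaaabb  b
   20  bbbbbaabbababab$abaaab  b
   21  bbbbbbaabbababab$abaaa  a

bbbab$bbaaaabaabbabbba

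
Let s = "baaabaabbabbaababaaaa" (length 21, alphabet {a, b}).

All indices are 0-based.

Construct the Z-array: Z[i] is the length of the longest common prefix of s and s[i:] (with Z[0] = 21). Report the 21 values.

[21, 0, 0, 0, 3, 0, 0, 1, 2, 0, 1, 3, 0, 0, 2, 0, 4, 0, 0, 0, 0]

Z[0]=21
i=1: i≥r, start 0; Z[1]=0
i=2: i≥r, start 0; Z[2]=0
i=3: i≥r, start 0; Z[3]=0
i=4: i≥r, start 0; Z[4]=3 scan→box=[4,7)
i=5: min(r-i=2, Z[1]=0)=0; Z[5]=0
i=6: min(r-i=1, Z[2]=0)=0; Z[6]=0
i=7: i≥r, start 0; Z[7]=1 scan→box=[7,8)
i=8: i≥r, start 0; Z[8]=2 scan→box=[8,10)
i=9: min(r-i=1, Z[1]=0)=0; Z[9]=0
i=10: i≥r, start 0; Z[10]=1 scan→box=[10,11)
i=11: i≥r, start 0; Z[11]=3 scan→box=[11,14)
i=12: min(r-i=2, Z[1]=0)=0; Z[12]=0
i=13: min(r-i=1, Z[2]=0)=0; Z[13]=0
i=14: i≥r, start 0; Z[14]=2 scan→box=[14,16)
i=15: min(r-i=1, Z[1]=0)=0; Z[15]=0
i=16: i≥r, start 0; Z[16]=4 scan→box=[16,20)
i=17: min(r-i=3, Z[1]=0)=0; Z[17]=0
i=18: min(r-i=2, Z[2]=0)=0; Z[18]=0
i=19: min(r-i=1, Z[3]=0)=0; Z[19]=0
i=20: i≥r, start 0; Z[20]=0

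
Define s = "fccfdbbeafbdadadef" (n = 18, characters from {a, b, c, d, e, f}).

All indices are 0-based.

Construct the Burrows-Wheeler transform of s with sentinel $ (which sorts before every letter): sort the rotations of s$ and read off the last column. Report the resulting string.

fddedfbfcbafabdea$c

rank  rotation             last
    0  $fccfdbbeafbdadadef  f
    1  adadef$fccfdbbeafbd  d
    2  adef$fccfdbbeafbdad  d
    3  afbdadadef$fccfdbbe  e
    4  bbeafbdadadef$fccfd  d
    5  bdadadef$fccfdbbeaf  f
    6  beafbdadadef$fccfdb  b
    7  ccfdbbeafbdadadef$f  f
    8  cfdbbeafbdadadef$fc  c
    9  dadadef$fccfdbbeafb  b
   10  dadef$fccfdbbeafbda  a
   11  dbbeafbdadadef$fccf  f
   12  def$fccfdbbeafbdada  a
   13  eafbdadadef$fccfdbb  b
   14  ef$fccfdbbeafbdadad  d
   15  f$fccfdbbeafbdadade  e
   16  fbdadadef$fccfdbbea  a
   17  fccfdbbeafbdadadef$  $
   18  fdbbeafbdadadef$fcc  c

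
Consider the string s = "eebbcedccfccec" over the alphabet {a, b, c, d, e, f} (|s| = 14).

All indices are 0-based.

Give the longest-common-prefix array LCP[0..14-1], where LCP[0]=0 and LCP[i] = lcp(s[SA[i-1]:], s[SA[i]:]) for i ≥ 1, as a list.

[0, 1, 0, 1, 2, 1, 2, 1, 0, 0, 1, 1, 1, 0]

rank→(start, suffix):
  0 → (2, 'bbcedccfccec')
  1 → (3, 'bcedccfccec')
  2 → (13, 'c')
  3 → (10, 'ccec')
  4 → (7, 'ccfccec')
  5 → (11, 'cec')
  6 → (4, 'cedccfccec')
  7 → (8, 'cfccec')
  8 → (6, 'dccfccec')
  9 → (1, 'ebbcedccfccec')
  10 → (12, 'ec')
  11 → (5, 'edccfccec')
  12 → (0, 'eebbcedccfccec')
  13 → (9, 'fccec')

SA = [2, 3, 13, 10, 7, 11, 4, 8, 6, 1, 12, 5, 0, 9]
[i] adj suffixes → lcp
  [1] 2/3 → 1 ('b')
  [2] 3/13 → 0 ('')
  [3] 13/10 → 1 ('c')
  [4] 10/7 → 2 ('cc')
  [5] 7/11 → 1 ('c')
  [6] 11/4 → 2 ('ce')
  [7] 4/8 → 1 ('c')
  [8] 8/6 → 0 ('')
  [9] 6/1 → 0 ('')
  [10] 1/12 → 1 ('e')
  [11] 12/5 → 1 ('e')
  [12] 5/0 → 1 ('e')
  [13] 0/9 → 0 ('')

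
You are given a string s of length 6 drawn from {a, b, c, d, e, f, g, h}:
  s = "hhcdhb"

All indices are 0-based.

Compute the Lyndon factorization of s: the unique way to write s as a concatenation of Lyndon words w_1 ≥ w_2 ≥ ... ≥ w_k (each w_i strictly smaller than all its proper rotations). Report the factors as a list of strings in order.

emit factor 1: 'h' (i=0, period=1)
emit factor 2: 'h' (i=1, period=1)
emit factor 3: 'cdh' (i=2, period=3)
emit factor 4: 'b' (i=5, period=1)

["h", "h", "cdh", "b"]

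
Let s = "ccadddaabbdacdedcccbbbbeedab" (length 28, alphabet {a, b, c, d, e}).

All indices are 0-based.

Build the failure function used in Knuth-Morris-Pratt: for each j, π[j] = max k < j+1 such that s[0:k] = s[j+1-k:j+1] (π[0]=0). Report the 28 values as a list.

π[0] = 0
j=1 s[j]='c': π[1]=1 (border 'c')
j=2 s[j]='a': k: 1→0; π[2]=0 (border '')
j=3 s[j]='d': π[3]=0 (border '')
j=4 s[j]='d': π[4]=0 (border '')
j=5 s[j]='d': π[5]=0 (border '')
j=6 s[j]='a': π[6]=0 (border '')
j=7 s[j]='a': π[7]=0 (border '')
j=8 s[j]='b': π[8]=0 (border '')
j=9 s[j]='b': π[9]=0 (border '')
j=10 s[j]='d': π[10]=0 (border '')
j=11 s[j]='a': π[11]=0 (border '')
j=12 s[j]='c': π[12]=1 (border 'c')
j=13 s[j]='d': k: 1→0; π[13]=0 (border '')
j=14 s[j]='e': π[14]=0 (border '')
j=15 s[j]='d': π[15]=0 (border '')
j=16 s[j]='c': π[16]=1 (border 'c')
j=17 s[j]='c': π[17]=2 (border 'cc')
j=18 s[j]='c': k: 2→1; π[18]=2 (border 'cc')
j=19 s[j]='b': k: 2→1→0; π[19]=0 (border '')
j=20 s[j]='b': π[20]=0 (border '')
j=21 s[j]='b': π[21]=0 (border '')
j=22 s[j]='b': π[22]=0 (border '')
j=23 s[j]='e': π[23]=0 (border '')
j=24 s[j]='e': π[24]=0 (border '')
j=25 s[j]='d': π[25]=0 (border '')
j=26 s[j]='a': π[26]=0 (border '')
j=27 s[j]='b': π[27]=0 (border '')

[0, 1, 0, 0, 0, 0, 0, 0, 0, 0, 0, 0, 1, 0, 0, 0, 1, 2, 2, 0, 0, 0, 0, 0, 0, 0, 0, 0]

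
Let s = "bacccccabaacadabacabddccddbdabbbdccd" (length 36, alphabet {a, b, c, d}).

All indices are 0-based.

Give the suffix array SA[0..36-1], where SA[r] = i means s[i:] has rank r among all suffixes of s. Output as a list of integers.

rank→(start, suffix):
  0 → (9, 'aacadabacabddccddbdabbbdccd')
  1 → (7, 'abaacadabacabddccddbdabbbdccd')
  2 → (14, 'abacabddccddbdabbbdccd')
  3 → (28, 'abbbdccd')
  4 → (18, 'abddccddbdabbbdccd')
  5 → (16, 'acabddccddbdabbbdccd')
  6 → (10, 'acadabacabddccddbdabbbdccd')
  7 → (1, 'acccccabaacadabacabddccddbdabbbdccd')
  8 → (12, 'adabacabddccddbdabbbdccd')
  9 → (8, 'baacadabacabddccddbdabbbdccd')
  10 → (15, 'bacabddccddbdabbbdccd')
  11 → (0, 'bacccccabaacadabacabddccddbdabbbdccd')
  12 → (29, 'bbbdccd')
  13 → (30, 'bbdccd')
  14 → (26, 'bdabbbdccd')
  15 → (31, 'bdccd')
  16 → (19, 'bddccddbdabbbdccd')
  17 → (6, 'cabaacadabacabddccddbdabbbdccd')
  18 → (17, 'cabddccddbdabbbdccd')
  19 → (11, 'cadabacabddccddbdabbbdccd')
  20 → (5, 'ccabaacadabacabddccddbdabbbdccd')
  21 → (4, 'cccabaacadabacabddccddbdabbbdccd')
  22 → (3, 'ccccabaacadabacabddccddbdabbbdccd')
  23 → (2, 'cccccabaacadabacabddccddbdabbbdccd')
  24 → (33, 'ccd')
  25 → (22, 'ccddbdabbbdccd')
  26 → (34, 'cd')
  27 → (23, 'cddbdabbbdccd')
  28 → (35, 'd')
  29 → (13, 'dabacabddccddbdabbbdccd')
  30 → (27, 'dabbbdccd')
  31 → (25, 'dbdabbbdccd')
  32 → (32, 'dccd')
  33 → (21, 'dccddbdabbbdccd')
  34 → (24, 'ddbdabbbdccd')
  35 → (20, 'ddccddbdabbbdccd')

[9, 7, 14, 28, 18, 16, 10, 1, 12, 8, 15, 0, 29, 30, 26, 31, 19, 6, 17, 11, 5, 4, 3, 2, 33, 22, 34, 23, 35, 13, 27, 25, 32, 21, 24, 20]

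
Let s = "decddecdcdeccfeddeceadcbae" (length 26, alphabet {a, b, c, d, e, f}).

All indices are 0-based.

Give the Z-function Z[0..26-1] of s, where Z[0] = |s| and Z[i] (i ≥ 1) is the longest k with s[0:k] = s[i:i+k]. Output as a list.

[26, 0, 0, 1, 4, 0, 0, 1, 0, 3, 0, 0, 0, 0, 0, 1, 3, 0, 0, 0, 0, 1, 0, 0, 0, 0]

Z[0]=26
i=1: fresh scan; Z[1]=0
i=2: fresh scan; Z[2]=0
i=3: fresh scan; Z[3]=1 grow→box=[3,4)
i=4: fresh scan; Z[4]=4 grow→box=[4,8)
i=5: min(r-i=3, Z[1]=0)=0; Z[5]=0
i=6: min(r-i=2, Z[2]=0)=0; Z[6]=0
i=7: min(r-i=1, Z[3]=1)=1; Z[7]=1
i=8: fresh scan; Z[8]=0
i=9: fresh scan; Z[9]=3 grow→box=[9,12)
i=10: min(r-i=2, Z[1]=0)=0; Z[10]=0
i=11: min(r-i=1, Z[2]=0)=0; Z[11]=0
i=12: fresh scan; Z[12]=0
i=13: fresh scan; Z[13]=0
i=14: fresh scan; Z[14]=0
i=15: fresh scan; Z[15]=1 grow→box=[15,16)
i=16: fresh scan; Z[16]=3 grow→box=[16,19)
i=17: min(r-i=2, Z[1]=0)=0; Z[17]=0
i=18: min(r-i=1, Z[2]=0)=0; Z[18]=0
i=19: fresh scan; Z[19]=0
i=20: fresh scan; Z[20]=0
i=21: fresh scan; Z[21]=1 grow→box=[21,22)
i=22: fresh scan; Z[22]=0
i=23: fresh scan; Z[23]=0
i=24: fresh scan; Z[24]=0
i=25: fresh scan; Z[25]=0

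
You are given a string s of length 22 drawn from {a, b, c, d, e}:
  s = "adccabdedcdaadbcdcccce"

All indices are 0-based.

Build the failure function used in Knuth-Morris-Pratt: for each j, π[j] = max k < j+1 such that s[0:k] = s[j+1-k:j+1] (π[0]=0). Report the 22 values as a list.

[0, 0, 0, 0, 1, 0, 0, 0, 0, 0, 0, 1, 1, 2, 0, 0, 0, 0, 0, 0, 0, 0]

π[0] = 0
j=1 s[j]='d': π[1]=0 (border '')
j=2 s[j]='c': π[2]=0 (border '')
j=3 s[j]='c': π[3]=0 (border '')
j=4 s[j]='a': π[4]=1 (border 'a')
j=5 s[j]='b': k: 1→0; π[5]=0 (border '')
j=6 s[j]='d': π[6]=0 (border '')
j=7 s[j]='e': π[7]=0 (border '')
j=8 s[j]='d': π[8]=0 (border '')
j=9 s[j]='c': π[9]=0 (border '')
j=10 s[j]='d': π[10]=0 (border '')
j=11 s[j]='a': π[11]=1 (border 'a')
j=12 s[j]='a': k: 1→0; π[12]=1 (border 'a')
j=13 s[j]='d': π[13]=2 (border 'ad')
j=14 s[j]='b': k: 2→0; π[14]=0 (border '')
j=15 s[j]='c': π[15]=0 (border '')
j=16 s[j]='d': π[16]=0 (border '')
j=17 s[j]='c': π[17]=0 (border '')
j=18 s[j]='c': π[18]=0 (border '')
j=19 s[j]='c': π[19]=0 (border '')
j=20 s[j]='c': π[20]=0 (border '')
j=21 s[j]='e': π[21]=0 (border '')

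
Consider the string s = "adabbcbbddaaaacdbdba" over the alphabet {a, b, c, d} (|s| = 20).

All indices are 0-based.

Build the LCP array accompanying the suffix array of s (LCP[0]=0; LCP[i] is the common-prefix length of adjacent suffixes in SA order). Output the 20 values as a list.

[0, 1, 3, 2, 1, 1, 1, 0, 1, 2, 1, 1, 2, 0, 1, 0, 2, 1, 2, 1]

rank | idx | suffix
   0 |  19 | a
   1 |  10 | aaaacdbdba
   2 |  11 | aaacdbdba
   3 |  12 | aacdbdba
   4 |   2 | abbcbbddaaaacdbdba
   5 |  13 | acdbdba
   6 |   0 | adabbcbbddaaaacdbdba
   7 |  18 | ba
   8 |   3 | bbcbbddaaaacdbdba
   9 |   6 | bbddaaaacdbdba
  10 |   4 | bcbbddaaaacdbdba
  11 |  16 | bdba
  12 |   7 | bddaaaacdbdba
  13 |   5 | cbbddaaaacdbdba
  14 |  14 | cdbdba
  15 |   9 | daaaacdbdba
  16 |   1 | dabbcbbddaaaacdbdba
  17 |  17 | dba
  18 |  15 | dbdba
  19 |   8 | ddaaaacdbdba

SA = [19, 10, 11, 12, 2, 13, 0, 18, 3, 6, 4, 16, 7, 5, 14, 9, 1, 17, 15, 8]
i: (SA[i-1],SA[i]) lcp shared
  1: (19,10) 1 'a'
  2: (10,11) 3 'aaa'
  3: (11,12) 2 'aa'
  4: (12,2) 1 'a'
  5: (2,13) 1 'a'
  6: (13,0) 1 'a'
  7: (0,18) 0 ''
  8: (18,3) 1 'b'
  9: (3,6) 2 'bb'
  10: (6,4) 1 'b'
  11: (4,16) 1 'b'
  12: (16,7) 2 'bd'
  13: (7,5) 0 ''
  14: (5,14) 1 'c'
  15: (14,9) 0 ''
  16: (9,1) 2 'da'
  17: (1,17) 1 'd'
  18: (17,15) 2 'db'
  19: (15,8) 1 'd'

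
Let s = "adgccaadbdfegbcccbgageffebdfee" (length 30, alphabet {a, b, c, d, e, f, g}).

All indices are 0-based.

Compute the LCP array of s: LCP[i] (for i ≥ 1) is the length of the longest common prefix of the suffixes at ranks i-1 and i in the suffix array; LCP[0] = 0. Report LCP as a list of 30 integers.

rank | idx | suffix
   0 |   5 | aadbdfegbcccbgageffebdfee
   1 |   6 | adbdfegbcccbgageffebdfee
   2 |   0 | adgccaadbdfegbcccbgageffebdfee
   3 |  19 | ageffebdfee
   4 |  13 | bcccbgageffebdfee
   5 |  25 | bdfee
   6 |   8 | bdfegbcccbgageffebdfee
   7 |  17 | bgageffebdfee
   8 |   4 | caadbdfegbcccbgageffebdfee
   9 |  16 | cbgageffebdfee
  10 |   3 | ccaadbdfegbcccbgageffebdfee
  11 |  15 | ccbgageffebdfee
  12 |  14 | cccbgageffebdfee
  13 |   7 | dbdfegbcccbgageffebdfee
  14 |  26 | dfee
  15 |   9 | dfegbcccbgageffebdfee
  16 |   1 | dgccaadbdfegbcccbgageffebdfee
  17 |  29 | e
  18 |  24 | ebdfee
  19 |  28 | ee
  20 |  21 | effebdfee
  21 |  11 | egbcccbgageffebdfee
  22 |  23 | febdfee
  23 |  27 | fee
  24 |  10 | fegbcccbgageffebdfee
  25 |  22 | ffebdfee
  26 |  18 | gageffebdfee
  27 |  12 | gbcccbgageffebdfee
  28 |   2 | gccaadbdfegbcccbgageffebdfee
  29 |  20 | geffebdfee

SA = [5, 6, 0, 19, 13, 25, 8, 17, 4, 16, 3, 15, 14, 7, 26, 9, 1, 29, 24, 28, 21, 11, 23, 27, 10, 22, 18, 12, 2, 20]
i: (SA[i-1],SA[i]) lcp shared
  1: (5,6) 1 'a'
  2: (6,0) 2 'ad'
  3: (0,19) 1 'a'
  4: (19,13) 0 ''
  5: (13,25) 1 'b'
  6: (25,8) 4 'bdfe'
  7: (8,17) 1 'b'
  8: (17,4) 0 ''
  9: (4,16) 1 'c'
  10: (16,3) 1 'c'
  11: (3,15) 2 'cc'
  12: (15,14) 2 'cc'
  13: (14,7) 0 ''
  14: (7,26) 1 'd'
  15: (26,9) 3 'dfe'
  16: (9,1) 1 'd'
  17: (1,29) 0 ''
  18: (29,24) 1 'e'
  19: (24,28) 1 'e'
  20: (28,21) 1 'e'
  21: (21,11) 1 'e'
  22: (11,23) 0 ''
  23: (23,27) 2 'fe'
  24: (27,10) 2 'fe'
  25: (10,22) 1 'f'
  26: (22,18) 0 ''
  27: (18,12) 1 'g'
  28: (12,2) 1 'g'
  29: (2,20) 1 'g'

[0, 1, 2, 1, 0, 1, 4, 1, 0, 1, 1, 2, 2, 0, 1, 3, 1, 0, 1, 1, 1, 1, 0, 2, 2, 1, 0, 1, 1, 1]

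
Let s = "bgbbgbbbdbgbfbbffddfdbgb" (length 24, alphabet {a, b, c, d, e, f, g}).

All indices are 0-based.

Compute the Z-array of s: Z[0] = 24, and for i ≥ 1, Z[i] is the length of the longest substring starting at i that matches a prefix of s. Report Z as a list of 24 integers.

[24, 0, 1, 4, 0, 1, 1, 1, 0, 3, 0, 1, 0, 1, 1, 0, 0, 0, 0, 0, 0, 3, 0, 1]

Z[0]=24
i=1: i≥r, start 0; Z[1]=0
i=2: i≥r, start 0; Z[2]=1 extend→box=[2,3)
i=3: i≥r, start 0; Z[3]=4 extend→box=[3,7)
i=4: min(r-i=3, Z[1]=0)=0; Z[4]=0
i=5: min(r-i=2, Z[2]=1)=1; Z[5]=1
i=6: min(r-i=1, Z[3]=4)=1; Z[6]=1
i=7: i≥r, start 0; Z[7]=1 extend→box=[7,8)
i=8: i≥r, start 0; Z[8]=0
i=9: i≥r, start 0; Z[9]=3 extend→box=[9,12)
i=10: min(r-i=2, Z[1]=0)=0; Z[10]=0
i=11: min(r-i=1, Z[2]=1)=1; Z[11]=1
i=12: i≥r, start 0; Z[12]=0
i=13: i≥r, start 0; Z[13]=1 extend→box=[13,14)
i=14: i≥r, start 0; Z[14]=1 extend→box=[14,15)
i=15: i≥r, start 0; Z[15]=0
i=16: i≥r, start 0; Z[16]=0
i=17: i≥r, start 0; Z[17]=0
i=18: i≥r, start 0; Z[18]=0
i=19: i≥r, start 0; Z[19]=0
i=20: i≥r, start 0; Z[20]=0
i=21: i≥r, start 0; Z[21]=3 extend→box=[21,24)
i=22: min(r-i=2, Z[1]=0)=0; Z[22]=0
i=23: min(r-i=1, Z[2]=1)=1; Z[23]=1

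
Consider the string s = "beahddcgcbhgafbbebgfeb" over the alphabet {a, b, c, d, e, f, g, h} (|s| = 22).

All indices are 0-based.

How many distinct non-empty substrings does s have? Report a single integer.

rank | idx | suffix
   0 |  12 | afbbebgfeb
   1 |   2 | ahddcgcbhgafbbebgfeb
   2 |  21 | b
   3 |  14 | bbebgfeb
   4 |   0 | beahddcgcbhgafbbebgfeb
   5 |  15 | bebgfeb
   6 |  17 | bgfeb
   7 |   9 | bhgafbbebgfeb
   8 |   8 | cbhgafbbebgfeb
   9 |   6 | cgcbhgafbbebgfeb
  10 |   5 | dcgcbhgafbbebgfeb
  11 |   4 | ddcgcbhgafbbebgfeb
  12 |   1 | eahddcgcbhgafbbebgfeb
  13 |  20 | eb
  14 |  16 | ebgfeb
  15 |  13 | fbbebgfeb
  16 |  19 | feb
  17 |  11 | gafbbebgfeb
  18 |   7 | gcbhgafbbebgfeb
  19 |  18 | gfeb
  20 |   3 | hddcgcbhgafbbebgfeb
  21 |  10 | hgafbbebgfeb

SA = [12, 2, 21, 14, 0, 15, 17, 9, 8, 6, 5, 4, 1, 20, 16, 13, 19, 11, 7, 18, 3, 10]
[i] adj suffixes → lcp
  [1] 12/2 → 1 ('a')
  [2] 2/21 → 0 ('')
  [3] 21/14 → 1 ('b')
  [4] 14/0 → 1 ('b')
  [5] 0/15 → 2 ('be')
  [6] 15/17 → 1 ('b')
  [7] 17/9 → 1 ('b')
  [8] 9/8 → 0 ('')
  [9] 8/6 → 1 ('c')
  [10] 6/5 → 0 ('')
  [11] 5/4 → 1 ('d')
  [12] 4/1 → 0 ('')
  [13] 1/20 → 1 ('e')
  [14] 20/16 → 2 ('eb')
  [15] 16/13 → 0 ('')
  [16] 13/19 → 1 ('f')
  [17] 19/11 → 0 ('')
  [18] 11/7 → 1 ('g')
  [19] 7/18 → 1 ('g')
  [20] 18/3 → 0 ('')
  [21] 3/10 → 1 ('h')

n(n+1)/2 = 22·23/2 = 253
Σ LCP = 0 + 1 + 0 + 1 + 1 + 2 + 1 + 1 + 0 + 1 + 0 + 1 + 0 + 1 + 2 + 0 + 1 + 0 + 1 + 1 + 0 + 1 = 16
distinct = 253 − 16 = 237

237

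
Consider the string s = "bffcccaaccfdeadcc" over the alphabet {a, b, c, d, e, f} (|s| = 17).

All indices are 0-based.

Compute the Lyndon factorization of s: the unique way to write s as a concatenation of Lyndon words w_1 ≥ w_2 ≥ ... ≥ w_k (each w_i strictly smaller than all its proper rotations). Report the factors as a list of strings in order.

emit factor 1: 'bffccc' (i=0, period=6)
emit factor 2: 'aaccfdeadcc' (i=6, period=11)

["bffccc", "aaccfdeadcc"]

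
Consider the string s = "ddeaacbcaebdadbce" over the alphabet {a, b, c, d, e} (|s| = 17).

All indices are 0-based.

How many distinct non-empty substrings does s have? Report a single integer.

sorted suffixes:
  #0 SA[0]=3  'aacbcaebdadbce'
  #1 SA[1]=4  'acbcaebdadbce'
  #2 SA[2]=12  'adbce'
  #3 SA[3]=8  'aebdadbce'
  #4 SA[4]=6  'bcaebdadbce'
  #5 SA[5]=14  'bce'
  #6 SA[6]=10  'bdadbce'
  #7 SA[7]=7  'caebdadbce'
  #8 SA[8]=5  'cbcaebdadbce'
  #9 SA[9]=15  'ce'
  #10 SA[10]=11  'dadbce'
  #11 SA[11]=13  'dbce'
  #12 SA[12]=0  'ddeaacbcaebdadbce'
  #13 SA[13]=1  'deaacbcaebdadbce'
  #14 SA[14]=16  'e'
  #15 SA[15]=2  'eaacbcaebdadbce'
  #16 SA[16]=9  'ebdadbce'

SA = [3, 4, 12, 8, 6, 14, 10, 7, 5, 15, 11, 13, 0, 1, 16, 2, 9]
[i] adj suffixes → lcp
  [1] 3/4 → 1 ('a')
  [2] 4/12 → 1 ('a')
  [3] 12/8 → 1 ('a')
  [4] 8/6 → 0 ('')
  [5] 6/14 → 2 ('bc')
  [6] 14/10 → 1 ('b')
  [7] 10/7 → 0 ('')
  [8] 7/5 → 1 ('c')
  [9] 5/15 → 1 ('c')
  [10] 15/11 → 0 ('')
  [11] 11/13 → 1 ('d')
  [12] 13/0 → 1 ('d')
  [13] 0/1 → 1 ('d')
  [14] 1/16 → 0 ('')
  [15] 16/2 → 1 ('e')
  [16] 2/9 → 1 ('e')

n(n+1)/2 = 17·18/2 = 153
Σ LCP = 0 + 1 + 1 + 1 + 0 + 2 + 1 + 0 + 1 + 1 + 0 + 1 + 1 + 1 + 0 + 1 + 1 = 13
distinct = 153 − 13 = 140

140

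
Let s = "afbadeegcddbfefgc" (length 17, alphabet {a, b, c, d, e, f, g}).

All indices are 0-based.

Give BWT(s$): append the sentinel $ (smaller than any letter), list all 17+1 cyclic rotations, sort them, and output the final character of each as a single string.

rank  rotation            last
    0  $afbadeegcddbfefgc  c
    1  adeegcddbfefgc$afb  b
    2  afbadeegcddbfefgc$  $
    3  badeegcddbfefgc$af  f
    4  bfefgc$afbadeegcdd  d
    5  c$afbadeegcddbfefg  g
    6  cddbfefgc$afbadeeg  g
    7  dbfefgc$afbadeegcd  d
    8  ddbfefgc$afbadeegc  c
    9  deegcddbfefgc$afba  a
   10  eegcddbfefgc$afbad  d
   11  efgc$afbadeegcddbf  f
   12  egcddbfefgc$afbade  e
   13  fbadeegcddbfefgc$a  a
   14  fefgc$afbadeegcddb  b
   15  fgc$afbadeegcddbfe  e
   16  gc$afbadeegcddbfef  f
   17  gcddbfefgc$afbadee  e

cb$fdggdcadfeabefe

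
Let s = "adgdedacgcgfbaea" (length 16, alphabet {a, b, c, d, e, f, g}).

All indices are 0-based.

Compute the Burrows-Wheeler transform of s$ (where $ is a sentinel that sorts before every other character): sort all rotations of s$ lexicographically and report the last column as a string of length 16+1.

rank  rotation           last
    0  $adgdedacgcgfbaea  a
    1  a$adgdedacgcgfbae  e
    2  acgcgfbaea$adgded  d
    3  adgdedacgcgfbaea$  $
    4  aea$adgdedacgcgfb  b
    5  baea$adgdedacgcgf  f
    6  cgcgfbaea$adgdeda  a
    7  cgfbaea$adgdedacg  g
    8  dacgcgfbaea$adgde  e
    9  dedacgcgfbaea$adg  g
   10  dgdedacgcgfbaea$a  a
   11  ea$adgdedacgcgfba  a
   12  edacgcgfbaea$adgd  d
   13  fbaea$adgdedacgcg  g
   14  gcgfbaea$adgdedac  c
   15  gdedacgcgfbaea$ad  d
   16  gfbaea$adgdedacgc  c

aed$bfagegaadgcdc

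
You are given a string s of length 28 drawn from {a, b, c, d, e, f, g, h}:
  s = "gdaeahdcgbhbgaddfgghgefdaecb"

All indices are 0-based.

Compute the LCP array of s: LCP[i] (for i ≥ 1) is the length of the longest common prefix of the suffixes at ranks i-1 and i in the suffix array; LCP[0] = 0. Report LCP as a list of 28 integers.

rank | idx | suffix
   0 |  13 | addfgghgefdaecb
   1 |   2 | aeahdcgbhbgaddfgghgefdaecb
   2 |  24 | aecb
   3 |   4 | ahdcgbhbgaddfgghgefdaecb
   4 |  27 | b
   5 |  11 | bgaddfgghgefdaecb
   6 |   9 | bhbgaddfgghgefdaecb
   7 |  26 | cb
   8 |   7 | cgbhbgaddfgghgefdaecb
   9 |   1 | daeahdcgbhbgaddfgghgefdaecb
  10 |  23 | daecb
  11 |   6 | dcgbhbgaddfgghgefdaecb
  12 |  14 | ddfgghgefdaecb
  13 |  15 | dfgghgefdaecb
  14 |   3 | eahdcgbhbgaddfgghgefdaecb
  15 |  25 | ecb
  16 |  21 | efdaecb
  17 |  22 | fdaecb
  18 |  16 | fgghgefdaecb
  19 |  12 | gaddfgghgefdaecb
  20 |   8 | gbhbgaddfgghgefdaecb
  21 |   0 | gdaeahdcgbhbgaddfgghgefdaecb
  22 |  20 | gefdaecb
  23 |  17 | gghgefdaecb
  24 |  18 | ghgefdaecb
  25 |  10 | hbgaddfgghgefdaecb
  26 |   5 | hdcgbhbgaddfgghgefdaecb
  27 |  19 | hgefdaecb

SA = [13, 2, 24, 4, 27, 11, 9, 26, 7, 1, 23, 6, 14, 15, 3, 25, 21, 22, 16, 12, 8, 0, 20, 17, 18, 10, 5, 19]
i: (SA[i-1],SA[i]) lcp shared
  1: (13,2) 1 'a'
  2: (2,24) 2 'ae'
  3: (24,4) 1 'a'
  4: (4,27) 0 ''
  5: (27,11) 1 'b'
  6: (11,9) 1 'b'
  7: (9,26) 0 ''
  8: (26,7) 1 'c'
  9: (7,1) 0 ''
  10: (1,23) 3 'dae'
  11: (23,6) 1 'd'
  12: (6,14) 1 'd'
  13: (14,15) 1 'd'
  14: (15,3) 0 ''
  15: (3,25) 1 'e'
  16: (25,21) 1 'e'
  17: (21,22) 0 ''
  18: (22,16) 1 'f'
  19: (16,12) 0 ''
  20: (12,8) 1 'g'
  21: (8,0) 1 'g'
  22: (0,20) 1 'g'
  23: (20,17) 1 'g'
  24: (17,18) 1 'g'
  25: (18,10) 0 ''
  26: (10,5) 1 'h'
  27: (5,19) 1 'h'

[0, 1, 2, 1, 0, 1, 1, 0, 1, 0, 3, 1, 1, 1, 0, 1, 1, 0, 1, 0, 1, 1, 1, 1, 1, 0, 1, 1]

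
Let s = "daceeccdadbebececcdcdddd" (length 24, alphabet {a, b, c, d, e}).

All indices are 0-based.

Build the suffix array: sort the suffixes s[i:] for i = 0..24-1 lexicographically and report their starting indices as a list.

[1, 8, 10, 12, 5, 16, 6, 17, 19, 14, 2, 23, 0, 7, 9, 18, 22, 21, 20, 11, 4, 15, 13, 3]

sorted suffixes:
  #0 SA[0]=1  'aceeccdadbebececcdcdddd'
  #1 SA[1]=8  'adbebececcdcdddd'
  #2 SA[2]=10  'bebececcdcdddd'
  #3 SA[3]=12  'bececcdcdddd'
  #4 SA[4]=5  'ccdadbebececcdcdddd'
  #5 SA[5]=16  'ccdcdddd'
  #6 SA[6]=6  'cdadbebececcdcdddd'
  #7 SA[7]=17  'cdcdddd'
  #8 SA[8]=19  'cdddd'
  #9 SA[9]=14  'ceccdcdddd'
  #10 SA[10]=2  'ceeccdadbebececcdcdddd'
  #11 SA[11]=23  'd'
  #12 SA[12]=0  'daceeccdadbebececcdcdddd'
  #13 SA[13]=7  'dadbebececcdcdddd'
  #14 SA[14]=9  'dbebececcdcdddd'
  #15 SA[15]=18  'dcdddd'
  #16 SA[16]=22  'dd'
  #17 SA[17]=21  'ddd'
  #18 SA[18]=20  'dddd'
  #19 SA[19]=11  'ebececcdcdddd'
  #20 SA[20]=4  'eccdadbebececcdcdddd'
  #21 SA[21]=15  'eccdcdddd'
  #22 SA[22]=13  'ececcdcdddd'
  #23 SA[23]=3  'eeccdadbebececcdcdddd'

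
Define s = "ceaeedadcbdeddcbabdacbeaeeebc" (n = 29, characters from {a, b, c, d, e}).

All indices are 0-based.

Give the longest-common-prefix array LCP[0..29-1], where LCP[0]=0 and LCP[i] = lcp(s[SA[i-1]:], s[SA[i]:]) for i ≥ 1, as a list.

[0, 1, 1, 1, 3, 0, 1, 1, 2, 1, 0, 1, 2, 2, 1, 0, 2, 1, 3, 1, 1, 0, 4, 1, 1, 2, 1, 2, 2]

rank→(start, suffix):
  0 → (16, 'abdacbeaeeebc')
  1 → (19, 'acbeaeeebc')
  2 → (6, 'adcbdeddcbabdacbeaeeebc')
  3 → (2, 'aeedadcbdeddcbabdacbeaeeebc')
  4 → (23, 'aeeebc')
  5 → (15, 'babdacbeaeeebc')
  6 → (27, 'bc')
  7 → (17, 'bdacbeaeeebc')
  8 → (9, 'bdeddcbabdacbeaeeebc')
  9 → (21, 'beaeeebc')
  10 → (28, 'c')
  11 → (14, 'cbabdacbeaeeebc')
  12 → (8, 'cbdeddcbabdacbeaeeebc')
  13 → (20, 'cbeaeeebc')
  14 → (0, 'ceaeedadcbdeddcbabdacbeaeeebc')
  15 → (18, 'dacbeaeeebc')
  16 → (5, 'dadcbdeddcbabdacbeaeeebc')
  17 → (13, 'dcbabdacbeaeeebc')
  18 → (7, 'dcbdeddcbabdacbeaeeebc')
  19 → (12, 'ddcbabdacbeaeeebc')
  20 → (10, 'deddcbabdacbeaeeebc')
  21 → (1, 'eaeedadcbdeddcbabdacbeaeeebc')
  22 → (22, 'eaeeebc')
  23 → (26, 'ebc')
  24 → (4, 'edadcbdeddcbabdacbeaeeebc')
  25 → (11, 'eddcbabdacbeaeeebc')
  26 → (25, 'eebc')
  27 → (3, 'eedadcbdeddcbabdacbeaeeebc')
  28 → (24, 'eeebc')

SA = [16, 19, 6, 2, 23, 15, 27, 17, 9, 21, 28, 14, 8, 20, 0, 18, 5, 13, 7, 12, 10, 1, 22, 26, 4, 11, 25, 3, 24]
i: (SA[i-1],SA[i]) lcp shared
  1: (16,19) 1 'a'
  2: (19,6) 1 'a'
  3: (6,2) 1 'a'
  4: (2,23) 3 'aee'
  5: (23,15) 0 ''
  6: (15,27) 1 'b'
  7: (27,17) 1 'b'
  8: (17,9) 2 'bd'
  9: (9,21) 1 'b'
  10: (21,28) 0 ''
  11: (28,14) 1 'c'
  12: (14,8) 2 'cb'
  13: (8,20) 2 'cb'
  14: (20,0) 1 'c'
  15: (0,18) 0 ''
  16: (18,5) 2 'da'
  17: (5,13) 1 'd'
  18: (13,7) 3 'dcb'
  19: (7,12) 1 'd'
  20: (12,10) 1 'd'
  21: (10,1) 0 ''
  22: (1,22) 4 'eaee'
  23: (22,26) 1 'e'
  24: (26,4) 1 'e'
  25: (4,11) 2 'ed'
  26: (11,25) 1 'e'
  27: (25,3) 2 'ee'
  28: (3,24) 2 'ee'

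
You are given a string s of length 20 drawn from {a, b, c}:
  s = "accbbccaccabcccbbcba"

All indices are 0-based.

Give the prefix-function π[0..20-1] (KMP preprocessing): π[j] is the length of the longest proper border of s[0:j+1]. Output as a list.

[0, 0, 0, 0, 0, 0, 0, 1, 2, 3, 1, 0, 0, 0, 0, 0, 0, 0, 0, 1]

π[0] = 0
j=1 s[j]='c': π[1]=0 (border '')
j=2 s[j]='c': π[2]=0 (border '')
j=3 s[j]='b': π[3]=0 (border '')
j=4 s[j]='b': π[4]=0 (border '')
j=5 s[j]='c': π[5]=0 (border '')
j=6 s[j]='c': π[6]=0 (border '')
j=7 s[j]='a': π[7]=1 (border 'a')
j=8 s[j]='c': π[8]=2 (border 'ac')
j=9 s[j]='c': π[9]=3 (border 'acc')
j=10 s[j]='a': k: 3→0; π[10]=1 (border 'a')
j=11 s[j]='b': k: 1→0; π[11]=0 (border '')
j=12 s[j]='c': π[12]=0 (border '')
j=13 s[j]='c': π[13]=0 (border '')
j=14 s[j]='c': π[14]=0 (border '')
j=15 s[j]='b': π[15]=0 (border '')
j=16 s[j]='b': π[16]=0 (border '')
j=17 s[j]='c': π[17]=0 (border '')
j=18 s[j]='b': π[18]=0 (border '')
j=19 s[j]='a': π[19]=1 (border 'a')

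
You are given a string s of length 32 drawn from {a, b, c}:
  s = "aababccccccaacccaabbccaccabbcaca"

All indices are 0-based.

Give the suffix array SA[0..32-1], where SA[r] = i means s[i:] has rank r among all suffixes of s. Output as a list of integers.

[31, 0, 16, 11, 1, 25, 17, 3, 29, 22, 12, 2, 26, 18, 27, 19, 4, 30, 15, 10, 24, 28, 21, 14, 9, 23, 20, 13, 8, 7, 6, 5]

rank→(start, suffix):
  0 → (31, 'a')
  1 → (0, 'aababccccccaacccaabbccaccabbcaca')
  2 → (16, 'aabbccaccabbcaca')
  3 → (11, 'aacccaabbccaccabbcaca')
  4 → (1, 'ababccccccaacccaabbccaccabbcaca')
  5 → (25, 'abbcaca')
  6 → (17, 'abbccaccabbcaca')
  7 → (3, 'abccccccaacccaabbccaccabbcaca')
  8 → (29, 'aca')
  9 → (22, 'accabbcaca')
  10 → (12, 'acccaabbccaccabbcaca')
  11 → (2, 'babccccccaacccaabbccaccabbcaca')
  12 → (26, 'bbcaca')
  13 → (18, 'bbccaccabbcaca')
  14 → (27, 'bcaca')
  15 → (19, 'bccaccabbcaca')
  16 → (4, 'bccccccaacccaabbccaccabbcaca')
  17 → (30, 'ca')
  18 → (15, 'caabbccaccabbcaca')
  19 → (10, 'caacccaabbccaccabbcaca')
  20 → (24, 'cabbcaca')
  21 → (28, 'caca')
  22 → (21, 'caccabbcaca')
  23 → (14, 'ccaabbccaccabbcaca')
  24 → (9, 'ccaacccaabbccaccabbcaca')
  25 → (23, 'ccabbcaca')
  26 → (20, 'ccaccabbcaca')
  27 → (13, 'cccaabbccaccabbcaca')
  28 → (8, 'cccaacccaabbccaccabbcaca')
  29 → (7, 'ccccaacccaabbccaccabbcaca')
  30 → (6, 'cccccaacccaabbccaccabbcaca')
  31 → (5, 'ccccccaacccaabbccaccabbcaca')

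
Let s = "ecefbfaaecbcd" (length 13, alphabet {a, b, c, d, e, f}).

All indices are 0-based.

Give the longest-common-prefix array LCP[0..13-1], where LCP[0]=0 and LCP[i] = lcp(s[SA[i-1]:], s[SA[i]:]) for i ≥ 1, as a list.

rank | idx | suffix
   0 |   6 | aaecbcd
   1 |   7 | aecbcd
   2 |  10 | bcd
   3 |   4 | bfaaecbcd
   4 |   9 | cbcd
   5 |  11 | cd
   6 |   1 | cefbfaaecbcd
   7 |  12 | d
   8 |   8 | ecbcd
   9 |   0 | ecefbfaaecbcd
  10 |   2 | efbfaaecbcd
  11 |   5 | faaecbcd
  12 |   3 | fbfaaecbcd

SA = [6, 7, 10, 4, 9, 11, 1, 12, 8, 0, 2, 5, 3]
[i] adj suffixes → lcp
  [1] 6/7 → 1 ('a')
  [2] 7/10 → 0 ('')
  [3] 10/4 → 1 ('b')
  [4] 4/9 → 0 ('')
  [5] 9/11 → 1 ('c')
  [6] 11/1 → 1 ('c')
  [7] 1/12 → 0 ('')
  [8] 12/8 → 0 ('')
  [9] 8/0 → 2 ('ec')
  [10] 0/2 → 1 ('e')
  [11] 2/5 → 0 ('')
  [12] 5/3 → 1 ('f')

[0, 1, 0, 1, 0, 1, 1, 0, 0, 2, 1, 0, 1]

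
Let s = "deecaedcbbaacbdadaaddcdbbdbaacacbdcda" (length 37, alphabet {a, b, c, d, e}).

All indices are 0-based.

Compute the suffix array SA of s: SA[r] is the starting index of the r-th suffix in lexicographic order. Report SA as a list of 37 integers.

rank | idx | suffix
   0 |  36 | a
   1 |  27 | aacacbdcda
   2 |  10 | aacbdadaaddcdbbdbaacacbdcda
   3 |  17 | aaddcdbbdbaacacbdcda
   4 |  28 | acacbdcda
   5 |  11 | acbdadaaddcdbbdbaacacbdcda
   6 |  30 | acbdcda
   7 |  15 | adaaddcdbbdbaacacbdcda
   8 |  18 | addcdbbdbaacacbdcda
   9 |   4 | aedcbbaacbdadaaddcdbbdbaacacbdcda
  10 |  26 | baacacbdcda
  11 |   9 | baacbdadaaddcdbbdbaacacbdcda
  12 |   8 | bbaacbdadaaddcdbbdbaacacbdcda
  13 |  23 | bbdbaacacbdcda
  14 |  13 | bdadaaddcdbbdbaacacbdcda
  15 |  24 | bdbaacacbdcda
  16 |  32 | bdcda
  17 |  29 | cacbdcda
  18 |   3 | caedcbbaacbdadaaddcdbbdbaacacbdcda
  19 |   7 | cbbaacbdadaaddcdbbdbaacacbdcda
  20 |  12 | cbdadaaddcdbbdbaacacbdcda
  21 |  31 | cbdcda
  22 |  34 | cda
  23 |  21 | cdbbdbaacacbdcda
  24 |  35 | da
  25 |  16 | daaddcdbbdbaacacbdcda
  26 |  14 | dadaaddcdbbdbaacacbdcda
  27 |  25 | dbaacacbdcda
  28 |  22 | dbbdbaacacbdcda
  29 |   6 | dcbbaacbdadaaddcdbbdbaacacbdcda
  30 |  33 | dcda
  31 |  20 | dcdbbdbaacacbdcda
  32 |  19 | ddcdbbdbaacacbdcda
  33 |   0 | deecaedcbbaacbdadaaddcdbbdbaacacbdcda
  34 |   2 | ecaedcbbaacbdadaaddcdbbdbaacacbdcda
  35 |   5 | edcbbaacbdadaaddcdbbdbaacacbdcda
  36 |   1 | eecaedcbbaacbdadaaddcdbbdbaacacbdcda

[36, 27, 10, 17, 28, 11, 30, 15, 18, 4, 26, 9, 8, 23, 13, 24, 32, 29, 3, 7, 12, 31, 34, 21, 35, 16, 14, 25, 22, 6, 33, 20, 19, 0, 2, 5, 1]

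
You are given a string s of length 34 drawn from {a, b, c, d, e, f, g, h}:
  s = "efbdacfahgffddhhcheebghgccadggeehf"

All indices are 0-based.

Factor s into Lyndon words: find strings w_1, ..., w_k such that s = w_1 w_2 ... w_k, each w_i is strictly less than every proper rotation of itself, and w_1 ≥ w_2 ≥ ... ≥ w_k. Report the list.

["ef", "bd", "acfahgffddhhcheebghgccadggeehf"]

emit factor 1: 'ef' (i=0, period=2)
emit factor 2: 'bd' (i=2, period=2)
emit factor 3: 'acfahgffddhhcheebghgccadggeehf' (i=4, period=30)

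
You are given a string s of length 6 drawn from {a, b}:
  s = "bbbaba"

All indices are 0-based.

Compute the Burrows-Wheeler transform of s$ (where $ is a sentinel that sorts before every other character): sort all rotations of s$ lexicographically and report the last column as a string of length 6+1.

abbabb$

rank  rotation last
    0  $bbbaba  a
    1  a$bbbab  b
    2  aba$bbb  b
    3  ba$bbba  a
    4  baba$bb  b
    5  bbaba$b  b
    6  bbbaba$  $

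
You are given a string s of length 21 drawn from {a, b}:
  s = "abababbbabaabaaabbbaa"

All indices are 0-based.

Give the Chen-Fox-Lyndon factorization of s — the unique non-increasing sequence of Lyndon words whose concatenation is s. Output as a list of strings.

["abababbb", "ab", "aab", "aaabbb", "a", "a"]

emit factor 1: 'abababbb' (i=0, period=8)
emit factor 2: 'ab' (i=8, period=2)
emit factor 3: 'aab' (i=10, period=3)
emit factor 4: 'aaabbb' (i=13, period=6)
emit factor 5: 'a' (i=19, period=1)
emit factor 6: 'a' (i=20, period=1)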